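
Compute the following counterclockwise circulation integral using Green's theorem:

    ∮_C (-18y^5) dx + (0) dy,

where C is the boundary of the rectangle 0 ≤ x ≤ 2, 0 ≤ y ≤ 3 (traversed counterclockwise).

Green's theorem converts the closed line integral into a double integral over the enclosed region D:

    ∮_C P dx + Q dy = ∬_D (∂Q/∂x - ∂P/∂y) dA.

Here P = -18y^5, Q = 0, so

    ∂Q/∂x = 0,    ∂P/∂y = -90y^4,
    ∂Q/∂x - ∂P/∂y = 90y^4.

D is the region 0 ≤ x ≤ 2, 0 ≤ y ≤ 3. Evaluating the double integral:

    ∬_D (90y^4) dA = ∫_0^{2} ∫_0^{3} (90y^4) dy dx.

Inner (y from 0 to 3): 4374.
Outer (x from 0 to 2): 8748.

Therefore ∮_C P dx + Q dy = 8748.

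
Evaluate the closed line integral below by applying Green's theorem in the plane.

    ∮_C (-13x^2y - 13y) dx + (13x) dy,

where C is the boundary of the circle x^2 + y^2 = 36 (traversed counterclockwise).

Green's theorem converts the closed line integral into a double integral over the enclosed region D:

    ∮_C P dx + Q dy = ∬_D (∂Q/∂x - ∂P/∂y) dA.

Here P = -13x^2y - 13y, Q = 13x, so

    ∂Q/∂x = 13,    ∂P/∂y = -13x^2 - 13,
    ∂Q/∂x - ∂P/∂y = 13x^2 + 26.

D is the region x^2 + y^2 ≤ 36. Evaluating the double integral:

In polar coordinates (x = r cos θ, y = r sin θ, dA = r dr dθ) the integrand becomes 13r^2cos(θ)^2 + 26, so

    ∬_D (13x^2 + 26) dA = ∫_0^{2π} ∫_0^{6} (13r^2cos(θ)^2 + 26) · r dr dθ.

Inner (r from 0 to 6): 4212cos(θ)^2 + 468.
Outer (θ from 0 to 2π): 5148π.

Therefore ∮_C P dx + Q dy = 5148π.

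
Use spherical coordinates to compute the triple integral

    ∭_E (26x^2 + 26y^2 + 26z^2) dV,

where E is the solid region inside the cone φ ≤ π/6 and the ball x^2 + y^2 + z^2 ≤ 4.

In spherical coordinates, x = ρ sin(φ) cos(θ), y = ρ sin(φ) sin(θ), z = ρ cos(φ), and dV = ρ^2 sin(φ) dρ dφ dθ.

The integrand becomes 26ρ^2, so

    ∭_E (26x^2 + 26y^2 + 26z^2) dV = ∫_{0}^{2π} ∫_{0}^{π/6} ∫_{0}^{2} (26ρ^2) · ρ^2 sin(φ) dρ dφ dθ.

Inner (ρ): 832sin(φ)/5.
Middle (φ): 832/5 - 416sqrt(3)/5.
Outer (θ): 832π (2 - sqrt(3))/5.

Therefore the triple integral equals 832π (2 - sqrt(3))/5.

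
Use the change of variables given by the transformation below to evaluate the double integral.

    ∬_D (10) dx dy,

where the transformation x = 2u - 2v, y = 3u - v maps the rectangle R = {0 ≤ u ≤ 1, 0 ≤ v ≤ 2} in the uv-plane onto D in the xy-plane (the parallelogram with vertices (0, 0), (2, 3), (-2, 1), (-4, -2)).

Compute the Jacobian determinant of (x, y) with respect to (u, v):

    ∂(x,y)/∂(u,v) = | 2  -2 | = (2)(-1) - (-2)(3) = 4.
                   | 3  -1 |

Its absolute value is |J| = 4 (the area scaling factor).

Substituting x = 2u - 2v, y = 3u - v into the integrand,

    10 → 10,

so the integral becomes

    ∬_R (10) · |J| du dv = ∫_0^1 ∫_0^2 (40) dv du.

Inner (v): 80.
Outer (u): 80.

Therefore ∬_D (10) dx dy = 80.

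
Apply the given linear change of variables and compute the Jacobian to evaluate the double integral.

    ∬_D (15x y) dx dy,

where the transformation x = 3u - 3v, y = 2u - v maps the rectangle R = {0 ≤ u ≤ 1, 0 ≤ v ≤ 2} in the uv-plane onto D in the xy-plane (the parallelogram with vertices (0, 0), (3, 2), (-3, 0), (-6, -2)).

Compute the Jacobian determinant of (x, y) with respect to (u, v):

    ∂(x,y)/∂(u,v) = | 3  -3 | = (3)(-1) - (-3)(2) = 3.
                   | 2  -1 |

Its absolute value is |J| = 3 (the area scaling factor).

Substituting x = 3u - 3v, y = 2u - v into the integrand,

    15x y → 90u^2 - 135u v + 45v^2,

so the integral becomes

    ∬_R (90u^2 - 135u v + 45v^2) · |J| du dv = ∫_0^1 ∫_0^2 (270u^2 - 405u v + 135v^2) dv du.

Inner (v): 540u^2 - 810u + 360.
Outer (u): 135.

Therefore ∬_D (15x y) dx dy = 135.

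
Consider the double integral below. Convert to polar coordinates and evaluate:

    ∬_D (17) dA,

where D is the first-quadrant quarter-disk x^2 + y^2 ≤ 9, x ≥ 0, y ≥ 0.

The region D is 0 ≤ r ≤ 3, 0 ≤ θ ≤ π/2 in polar coordinates, where x = r cos(θ), y = r sin(θ), and dA = r dr dθ.

Under the substitution, the integrand becomes 17, so

    ∬_D (17) dA = ∫_{0}^{π/2} ∫_{0}^{3} (17) · r dr dθ.

Inner integral (in r): ∫_{0}^{3} (17) · r dr = 153/2.

Outer integral (in θ): ∫_{0}^{π/2} (153/2) dθ = 153π/4.

Therefore ∬_D (17) dA = 153π/4.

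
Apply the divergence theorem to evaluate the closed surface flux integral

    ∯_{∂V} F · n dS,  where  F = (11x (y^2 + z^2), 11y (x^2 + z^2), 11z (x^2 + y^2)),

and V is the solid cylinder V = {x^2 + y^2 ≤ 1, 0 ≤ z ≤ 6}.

By the divergence theorem,

    ∯_{∂V} F · n dS = ∭_V (∇ · F) dV.

Compute the divergence:
    ∇ · F = ∂F_x/∂x + ∂F_y/∂y + ∂F_z/∂z = 11y^2 + 11z^2 + 11x^2 + 11z^2 + 11x^2 + 11y^2 = 22x^2 + 22y^2 + 22z^2.

In cylindrical coordinates, x = r cos(θ), y = r sin(θ), z = z, dV = r dr dθ dz, with 0 ≤ r ≤ 1, 0 ≤ θ ≤ 2π, 0 ≤ z ≤ 6.

The integrand, after substitution and multiplying by the volume element, becomes (22r^2 + 22z^2) · r, so

    ∭_V (∇·F) dV = ∫_0^{2π} ∫_0^{1} ∫_0^{6} (22r^2 + 22z^2) · r dz dr dθ.

Inner (z from 0 to 6): 132r (r^2 + 12).
Middle (r from 0 to 1): 825.
Outer (θ from 0 to 2π): 1650π.

Therefore ∯_{∂V} F · n dS = 1650π.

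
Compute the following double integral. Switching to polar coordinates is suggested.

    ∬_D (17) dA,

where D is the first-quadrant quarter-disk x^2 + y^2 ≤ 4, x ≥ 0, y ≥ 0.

The region D is 0 ≤ r ≤ 2, 0 ≤ θ ≤ π/2 in polar coordinates, where x = r cos(θ), y = r sin(θ), and dA = r dr dθ.

Under the substitution, the integrand becomes 17, so

    ∬_D (17) dA = ∫_{0}^{π/2} ∫_{0}^{2} (17) · r dr dθ.

Inner integral (in r): ∫_{0}^{2} (17) · r dr = 34.

Outer integral (in θ): ∫_{0}^{π/2} (34) dθ = 17π.

Therefore ∬_D (17) dA = 17π.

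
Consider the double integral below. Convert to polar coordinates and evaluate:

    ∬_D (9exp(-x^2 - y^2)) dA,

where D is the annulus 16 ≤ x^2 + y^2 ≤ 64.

The region D is 4 ≤ r ≤ 8, 0 ≤ θ ≤ 2π in polar coordinates, where x = r cos(θ), y = r sin(θ), and dA = r dr dθ.

Under the substitution, the integrand becomes 9exp(-r^2), so

    ∬_D (9exp(-x^2 - y^2)) dA = ∫_{0}^{2π} ∫_{4}^{8} (9exp(-r^2)) · r dr dθ.

Inner integral (in r): ∫_{4}^{8} (9exp(-r^2)) · r dr = -(9 - 9exp(48))exp(-64)/2.

Outer integral (in θ): ∫_{0}^{2π} (-(9 - 9exp(48))exp(-64)/2) dθ = -9π (1 - exp(48))exp(-64).

Therefore ∬_D (9exp(-x^2 - y^2)) dA = -9π (1 - exp(48))exp(-64).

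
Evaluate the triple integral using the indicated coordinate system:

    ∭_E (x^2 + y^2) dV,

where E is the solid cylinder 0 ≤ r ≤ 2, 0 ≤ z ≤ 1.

In cylindrical coordinates, x = r cos(θ), y = r sin(θ), z = z, and dV = r dr dθ dz.

The integrand becomes r^2, so

    ∭_E (x^2 + y^2) dV = ∫_{0}^{2π} ∫_{0}^{2} ∫_{0}^{1} (r^2) · r dz dr dθ.

Inner (z): r^3.
Middle (r from 0 to 2): 4.
Outer (θ): 8π.

Therefore the triple integral equals 8π.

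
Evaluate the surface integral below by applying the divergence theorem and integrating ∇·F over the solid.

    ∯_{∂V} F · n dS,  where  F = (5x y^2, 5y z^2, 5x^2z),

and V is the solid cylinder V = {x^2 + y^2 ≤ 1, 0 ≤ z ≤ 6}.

By the divergence theorem,

    ∯_{∂V} F · n dS = ∭_V (∇ · F) dV.

Compute the divergence:
    ∇ · F = ∂F_x/∂x + ∂F_y/∂y + ∂F_z/∂z = 5y^2 + 5z^2 + 5x^2 = 5x^2 + 5y^2 + 5z^2.

In cylindrical coordinates, x = r cos(θ), y = r sin(θ), z = z, dV = r dr dθ dz, with 0 ≤ r ≤ 1, 0 ≤ θ ≤ 2π, 0 ≤ z ≤ 6.

The integrand, after substitution and multiplying by the volume element, becomes (5r^2 + 5z^2) · r, so

    ∭_V (∇·F) dV = ∫_0^{2π} ∫_0^{1} ∫_0^{6} (5r^2 + 5z^2) · r dz dr dθ.

Inner (z from 0 to 6): 30r (r^2 + 12).
Middle (r from 0 to 1): 375/2.
Outer (θ from 0 to 2π): 375π.

Therefore ∯_{∂V} F · n dS = 375π.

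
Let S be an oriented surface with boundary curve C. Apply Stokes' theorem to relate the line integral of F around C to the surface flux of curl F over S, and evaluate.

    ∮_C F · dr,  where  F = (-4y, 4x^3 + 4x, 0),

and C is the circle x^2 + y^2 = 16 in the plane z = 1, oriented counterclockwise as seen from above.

Let S be the flat disk x^2 + y^2 ≤ 16 in the plane z = 1, with upward unit normal n̂ = ẑ. By Stokes' theorem,

    ∮_C F · dr = ∬_S (∇ × F) · n̂ dS = ∬_D (curl F)_z dA,

where D is the disk x^2 + y^2 ≤ 16.

Compute the curl of F = (-4y, 4x^3 + 4x, 0):
    (∇ × F)_x = ∂F_z/∂y - ∂F_y/∂z = 0,
    (∇ × F)_y = ∂F_x/∂z - ∂F_z/∂x = 0,
    (∇ × F)_z = ∂F_y/∂x - ∂F_x/∂y = 12x^2 + 8.

On z = 1, (curl F)_z = 12x^2 + 8.

Convert to polar (x = r cos θ, y = r sin θ, dA = r dr dθ); the integrand becomes 12r^2cos(θ)^2 + 8, so

    ∬_D (curl F)_z dA = ∫_0^{2π} ∫_0^{4} (12r^2cos(θ)^2 + 8) · r dr dθ.

Inner (r from 0 to 4): 768cos(θ)^2 + 64.
Outer (θ from 0 to 2π): 896π.

Therefore ∮_C F · dr = 896π.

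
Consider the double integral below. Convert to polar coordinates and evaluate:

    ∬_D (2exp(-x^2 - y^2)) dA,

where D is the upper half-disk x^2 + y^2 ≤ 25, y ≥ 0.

The region D is 0 ≤ r ≤ 5, 0 ≤ θ ≤ π in polar coordinates, where x = r cos(θ), y = r sin(θ), and dA = r dr dθ.

Under the substitution, the integrand becomes 2exp(-r^2), so

    ∬_D (2exp(-x^2 - y^2)) dA = ∫_{0}^{π} ∫_{0}^{5} (2exp(-r^2)) · r dr dθ.

Inner integral (in r): ∫_{0}^{5} (2exp(-r^2)) · r dr = 1 - exp(-25).

Outer integral (in θ): ∫_{0}^{π} (1 - exp(-25)) dθ = -π exp(-25) + π.

Therefore ∬_D (2exp(-x^2 - y^2)) dA = -π exp(-25) + π.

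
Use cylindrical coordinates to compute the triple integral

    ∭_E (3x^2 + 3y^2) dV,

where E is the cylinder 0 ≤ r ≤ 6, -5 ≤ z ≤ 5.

In cylindrical coordinates, x = r cos(θ), y = r sin(θ), z = z, and dV = r dr dθ dz.

The integrand becomes 3r^2, so

    ∭_E (3x^2 + 3y^2) dV = ∫_{0}^{2π} ∫_{0}^{6} ∫_{-5}^{5} (3r^2) · r dz dr dθ.

Inner (z): 30r^3.
Middle (r from 0 to 6): 9720.
Outer (θ): 19440π.

Therefore the triple integral equals 19440π.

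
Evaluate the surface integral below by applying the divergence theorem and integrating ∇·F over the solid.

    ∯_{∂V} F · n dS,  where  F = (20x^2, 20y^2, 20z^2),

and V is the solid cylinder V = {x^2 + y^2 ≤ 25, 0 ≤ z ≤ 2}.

By the divergence theorem,

    ∯_{∂V} F · n dS = ∭_V (∇ · F) dV.

Compute the divergence:
    ∇ · F = ∂F_x/∂x + ∂F_y/∂y + ∂F_z/∂z = 40x + 40y + 40z.

In cylindrical coordinates, x = r cos(θ), y = r sin(θ), z = z, dV = r dr dθ dz, with 0 ≤ r ≤ 5, 0 ≤ θ ≤ 2π, 0 ≤ z ≤ 2.

The integrand, after substitution and multiplying by the volume element, becomes (40sqrt(2)r sin(θ + π/4) + 40z) · r, so

    ∭_V (∇·F) dV = ∫_0^{2π} ∫_0^{5} ∫_0^{2} (40sqrt(2)r sin(θ + π/4) + 40z) · r dz dr dθ.

Inner (z from 0 to 2): 80r (sqrt(2)r sin(θ + π/4) + 1).
Middle (r from 0 to 5): 10000sqrt(2)sin(θ + π/4)/3 + 1000.
Outer (θ from 0 to 2π): 2000π.

Therefore ∯_{∂V} F · n dS = 2000π.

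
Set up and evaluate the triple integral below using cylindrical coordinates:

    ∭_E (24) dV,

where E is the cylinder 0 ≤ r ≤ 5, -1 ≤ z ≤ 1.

In cylindrical coordinates, x = r cos(θ), y = r sin(θ), z = z, and dV = r dr dθ dz.

The integrand becomes 24, so

    ∭_E (24) dV = ∫_{0}^{2π} ∫_{0}^{5} ∫_{-1}^{1} (24) · r dz dr dθ.

Inner (z): 48r.
Middle (r from 0 to 5): 600.
Outer (θ): 1200π.

Therefore the triple integral equals 1200π.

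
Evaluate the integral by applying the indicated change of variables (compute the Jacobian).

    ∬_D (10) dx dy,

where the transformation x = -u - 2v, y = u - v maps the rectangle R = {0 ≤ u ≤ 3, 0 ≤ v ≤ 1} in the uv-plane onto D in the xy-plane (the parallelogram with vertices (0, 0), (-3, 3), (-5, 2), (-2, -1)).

Compute the Jacobian determinant of (x, y) with respect to (u, v):

    ∂(x,y)/∂(u,v) = | -1  -2 | = (-1)(-1) - (-2)(1) = 3.
                   | 1  -1 |

Its absolute value is |J| = 3 (the area scaling factor).

Substituting x = -u - 2v, y = u - v into the integrand,

    10 → 10,

so the integral becomes

    ∬_R (10) · |J| du dv = ∫_0^3 ∫_0^1 (30) dv du.

Inner (v): 30.
Outer (u): 90.

Therefore ∬_D (10) dx dy = 90.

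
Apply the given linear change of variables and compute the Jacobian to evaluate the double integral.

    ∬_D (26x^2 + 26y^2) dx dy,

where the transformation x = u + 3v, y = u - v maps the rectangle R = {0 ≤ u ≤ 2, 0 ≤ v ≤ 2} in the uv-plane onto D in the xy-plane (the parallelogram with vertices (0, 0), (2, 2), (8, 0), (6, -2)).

Compute the Jacobian determinant of (x, y) with respect to (u, v):

    ∂(x,y)/∂(u,v) = | 1  3 | = (1)(-1) - (3)(1) = -4.
                   | 1  -1 |

Its absolute value is |J| = 4 (the area scaling factor).

Substituting x = u + 3v, y = u - v into the integrand,

    26x^2 + 26y^2 → 52u^2 + 104u v + 260v^2,

so the integral becomes

    ∬_R (52u^2 + 104u v + 260v^2) · |J| du dv = ∫_0^2 ∫_0^2 (208u^2 + 416u v + 1040v^2) dv du.

Inner (v): 416u^2 + 832u + 8320/3.
Outer (u): 8320.

Therefore ∬_D (26x^2 + 26y^2) dx dy = 8320.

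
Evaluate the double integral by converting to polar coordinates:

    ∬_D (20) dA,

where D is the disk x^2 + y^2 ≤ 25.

The region D is 0 ≤ r ≤ 5, 0 ≤ θ ≤ 2π in polar coordinates, where x = r cos(θ), y = r sin(θ), and dA = r dr dθ.

Under the substitution, the integrand becomes 20, so

    ∬_D (20) dA = ∫_{0}^{2π} ∫_{0}^{5} (20) · r dr dθ.

Inner integral (in r): ∫_{0}^{5} (20) · r dr = 250.

Outer integral (in θ): ∫_{0}^{2π} (250) dθ = 500π.

Therefore ∬_D (20) dA = 500π.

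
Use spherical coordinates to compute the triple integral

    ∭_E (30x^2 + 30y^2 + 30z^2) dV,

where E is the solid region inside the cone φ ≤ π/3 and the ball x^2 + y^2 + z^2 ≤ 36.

In spherical coordinates, x = ρ sin(φ) cos(θ), y = ρ sin(φ) sin(θ), z = ρ cos(φ), and dV = ρ^2 sin(φ) dρ dφ dθ.

The integrand becomes 30ρ^2, so

    ∭_E (30x^2 + 30y^2 + 30z^2) dV = ∫_{0}^{2π} ∫_{0}^{π/3} ∫_{0}^{6} (30ρ^2) · ρ^2 sin(φ) dρ dφ dθ.

Inner (ρ): 46656sin(φ).
Middle (φ): 23328.
Outer (θ): 46656π.

Therefore the triple integral equals 46656π.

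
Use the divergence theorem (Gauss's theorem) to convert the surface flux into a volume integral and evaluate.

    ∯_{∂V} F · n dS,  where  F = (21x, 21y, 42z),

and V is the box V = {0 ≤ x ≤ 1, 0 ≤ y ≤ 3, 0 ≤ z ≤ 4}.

By the divergence theorem,

    ∯_{∂V} F · n dS = ∭_V (∇ · F) dV.

Compute the divergence:
    ∇ · F = ∂F_x/∂x + ∂F_y/∂y + ∂F_z/∂z = 21 + 21 + 42 = 84.

V is a rectangular box, so dV = dx dy dz with 0 ≤ x ≤ 1, 0 ≤ y ≤ 3, 0 ≤ z ≤ 4.

Integrate (84) over V as an iterated integral:

    ∭_V (∇·F) dV = ∫_0^{1} ∫_0^{3} ∫_0^{4} (84) dz dy dx.

Inner (z from 0 to 4): 336.
Middle (y from 0 to 3): 1008.
Outer (x from 0 to 1): 1008.

Therefore ∯_{∂V} F · n dS = 1008.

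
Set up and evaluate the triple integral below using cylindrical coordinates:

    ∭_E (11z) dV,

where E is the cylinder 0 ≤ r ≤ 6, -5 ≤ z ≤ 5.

In cylindrical coordinates, x = r cos(θ), y = r sin(θ), z = z, and dV = r dr dθ dz.

The integrand becomes 11z, so

    ∭_E (11z) dV = ∫_{0}^{2π} ∫_{0}^{6} ∫_{-5}^{5} (11z) · r dz dr dθ.

Inner (z): 0.
Middle (r from 0 to 6): 0.
Outer (θ): 0.

Therefore the triple integral equals 0.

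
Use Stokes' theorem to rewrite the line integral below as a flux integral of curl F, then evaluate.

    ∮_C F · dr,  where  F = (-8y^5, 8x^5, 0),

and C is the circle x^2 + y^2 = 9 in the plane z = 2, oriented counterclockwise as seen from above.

Let S be the flat disk x^2 + y^2 ≤ 9 in the plane z = 2, with upward unit normal n̂ = ẑ. By Stokes' theorem,

    ∮_C F · dr = ∬_S (∇ × F) · n̂ dS = ∬_D (curl F)_z dA,

where D is the disk x^2 + y^2 ≤ 9.

Compute the curl of F = (-8y^5, 8x^5, 0):
    (∇ × F)_x = ∂F_z/∂y - ∂F_y/∂z = 0,
    (∇ × F)_y = ∂F_x/∂z - ∂F_z/∂x = 0,
    (∇ × F)_z = ∂F_y/∂x - ∂F_x/∂y = 40x^4 + 40y^4.

On z = 2, (curl F)_z = 40x^4 + 40y^4.

Convert to polar (x = r cos θ, y = r sin θ, dA = r dr dθ); the integrand becomes 40r^4(sin(θ)^4 + cos(θ)^4), so

    ∬_D (curl F)_z dA = ∫_0^{2π} ∫_0^{3} (40r^4(sin(θ)^4 + cos(θ)^4)) · r dr dθ.

Inner (r from 0 to 3): 4860sin(θ)^4 + 4860cos(θ)^4.
Outer (θ from 0 to 2π): 7290π.

Therefore ∮_C F · dr = 7290π.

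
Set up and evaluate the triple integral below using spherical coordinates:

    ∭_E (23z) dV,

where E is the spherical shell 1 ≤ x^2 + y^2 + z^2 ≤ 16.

In spherical coordinates, x = ρ sin(φ) cos(θ), y = ρ sin(φ) sin(θ), z = ρ cos(φ), and dV = ρ^2 sin(φ) dρ dφ dθ.

The integrand becomes 23ρ cos(φ), so

    ∭_E (23z) dV = ∫_{0}^{2π} ∫_{0}^{π} ∫_{1}^{4} (23ρ cos(φ)) · ρ^2 sin(φ) dρ dφ dθ.

Inner (ρ): 5865sin(2φ)/8.
Middle (φ): 0.
Outer (θ): 0.

Therefore the triple integral equals 0.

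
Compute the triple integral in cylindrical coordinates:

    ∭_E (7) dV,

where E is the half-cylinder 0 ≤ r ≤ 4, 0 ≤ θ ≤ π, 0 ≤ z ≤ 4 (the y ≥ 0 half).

In cylindrical coordinates, x = r cos(θ), y = r sin(θ), z = z, and dV = r dr dθ dz.

The integrand becomes 7, so

    ∭_E (7) dV = ∫_{0}^{π} ∫_{0}^{4} ∫_{0}^{4} (7) · r dz dr dθ.

Inner (z): 28r.
Middle (r from 0 to 4): 224.
Outer (θ): 224π.

Therefore the triple integral equals 224π.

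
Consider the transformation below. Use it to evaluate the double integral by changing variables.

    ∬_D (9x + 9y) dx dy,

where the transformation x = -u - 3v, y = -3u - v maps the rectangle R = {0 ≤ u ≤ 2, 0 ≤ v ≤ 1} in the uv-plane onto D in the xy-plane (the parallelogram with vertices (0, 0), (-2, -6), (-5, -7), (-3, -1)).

Compute the Jacobian determinant of (x, y) with respect to (u, v):

    ∂(x,y)/∂(u,v) = | -1  -3 | = (-1)(-1) - (-3)(-3) = -8.
                   | -3  -1 |

Its absolute value is |J| = 8 (the area scaling factor).

Substituting x = -u - 3v, y = -3u - v into the integrand,

    9x + 9y → -36u - 36v,

so the integral becomes

    ∬_R (-36u - 36v) · |J| du dv = ∫_0^2 ∫_0^1 (-288u - 288v) dv du.

Inner (v): -288u - 144.
Outer (u): -864.

Therefore ∬_D (9x + 9y) dx dy = -864.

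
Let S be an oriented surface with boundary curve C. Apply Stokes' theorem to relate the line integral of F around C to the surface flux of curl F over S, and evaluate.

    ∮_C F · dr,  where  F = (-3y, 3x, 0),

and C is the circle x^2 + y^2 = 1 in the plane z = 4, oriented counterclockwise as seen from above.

Let S be the flat disk x^2 + y^2 ≤ 1 in the plane z = 4, with upward unit normal n̂ = ẑ. By Stokes' theorem,

    ∮_C F · dr = ∬_S (∇ × F) · n̂ dS = ∬_D (curl F)_z dA,

where D is the disk x^2 + y^2 ≤ 1.

Compute the curl of F = (-3y, 3x, 0):
    (∇ × F)_x = ∂F_z/∂y - ∂F_y/∂z = 0,
    (∇ × F)_y = ∂F_x/∂z - ∂F_z/∂x = 0,
    (∇ × F)_z = ∂F_y/∂x - ∂F_x/∂y = 6.

On z = 4, (curl F)_z = 6.

Convert to polar (x = r cos θ, y = r sin θ, dA = r dr dθ); the integrand becomes 6, so

    ∬_D (curl F)_z dA = ∫_0^{2π} ∫_0^{1} (6) · r dr dθ.

Inner (r from 0 to 1): 3.
Outer (θ from 0 to 2π): 6π.

Therefore ∮_C F · dr = 6π.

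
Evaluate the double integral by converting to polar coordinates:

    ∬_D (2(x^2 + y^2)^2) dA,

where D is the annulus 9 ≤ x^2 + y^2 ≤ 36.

The region D is 3 ≤ r ≤ 6, 0 ≤ θ ≤ 2π in polar coordinates, where x = r cos(θ), y = r sin(θ), and dA = r dr dθ.

Under the substitution, the integrand becomes 2r^4, so

    ∬_D (2(x^2 + y^2)^2) dA = ∫_{0}^{2π} ∫_{3}^{6} (2r^4) · r dr dθ.

Inner integral (in r): ∫_{3}^{6} (2r^4) · r dr = 15309.

Outer integral (in θ): ∫_{0}^{2π} (15309) dθ = 30618π.

Therefore ∬_D (2(x^2 + y^2)^2) dA = 30618π.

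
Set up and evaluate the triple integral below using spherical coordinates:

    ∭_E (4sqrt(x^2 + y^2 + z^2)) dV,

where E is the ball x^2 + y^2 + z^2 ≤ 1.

In spherical coordinates, x = ρ sin(φ) cos(θ), y = ρ sin(φ) sin(θ), z = ρ cos(φ), and dV = ρ^2 sin(φ) dρ dφ dθ.

The integrand becomes 4ρ, so

    ∭_E (4sqrt(x^2 + y^2 + z^2)) dV = ∫_{0}^{2π} ∫_{0}^{π} ∫_{0}^{1} (4ρ) · ρ^2 sin(φ) dρ dφ dθ.

Inner (ρ): sin(φ).
Middle (φ): 2.
Outer (θ): 4π.

Therefore the triple integral equals 4π.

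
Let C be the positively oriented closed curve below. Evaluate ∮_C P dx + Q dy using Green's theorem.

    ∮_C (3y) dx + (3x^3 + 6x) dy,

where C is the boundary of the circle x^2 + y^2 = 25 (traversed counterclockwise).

Green's theorem converts the closed line integral into a double integral over the enclosed region D:

    ∮_C P dx + Q dy = ∬_D (∂Q/∂x - ∂P/∂y) dA.

Here P = 3y, Q = 3x^3 + 6x, so

    ∂Q/∂x = 9x^2 + 6,    ∂P/∂y = 3,
    ∂Q/∂x - ∂P/∂y = 9x^2 + 3.

D is the region x^2 + y^2 ≤ 25. Evaluating the double integral:

In polar coordinates (x = r cos θ, y = r sin θ, dA = r dr dθ) the integrand becomes 9r^2cos(θ)^2 + 3, so

    ∬_D (9x^2 + 3) dA = ∫_0^{2π} ∫_0^{5} (9r^2cos(θ)^2 + 3) · r dr dθ.

Inner (r from 0 to 5): 5625cos(θ)^2/4 + 75/2.
Outer (θ from 0 to 2π): 5925π/4.

Therefore ∮_C P dx + Q dy = 5925π/4.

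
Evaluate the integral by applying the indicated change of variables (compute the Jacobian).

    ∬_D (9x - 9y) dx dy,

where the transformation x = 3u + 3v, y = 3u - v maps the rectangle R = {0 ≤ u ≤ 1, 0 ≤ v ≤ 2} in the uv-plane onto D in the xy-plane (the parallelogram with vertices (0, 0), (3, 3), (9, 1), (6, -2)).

Compute the Jacobian determinant of (x, y) with respect to (u, v):

    ∂(x,y)/∂(u,v) = | 3  3 | = (3)(-1) - (3)(3) = -12.
                   | 3  -1 |

Its absolute value is |J| = 12 (the area scaling factor).

Substituting x = 3u + 3v, y = 3u - v into the integrand,

    9x - 9y → 36v,

so the integral becomes

    ∬_R (36v) · |J| du dv = ∫_0^1 ∫_0^2 (432v) dv du.

Inner (v): 864.
Outer (u): 864.

Therefore ∬_D (9x - 9y) dx dy = 864.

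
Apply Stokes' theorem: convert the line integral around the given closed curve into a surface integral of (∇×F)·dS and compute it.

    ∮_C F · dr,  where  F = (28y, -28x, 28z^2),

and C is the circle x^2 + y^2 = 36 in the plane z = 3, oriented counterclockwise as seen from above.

Let S be the flat disk x^2 + y^2 ≤ 36 in the plane z = 3, with upward unit normal n̂ = ẑ. By Stokes' theorem,

    ∮_C F · dr = ∬_S (∇ × F) · n̂ dS = ∬_D (curl F)_z dA,

where D is the disk x^2 + y^2 ≤ 36.

Compute the curl of F = (28y, -28x, 28z^2):
    (∇ × F)_x = ∂F_z/∂y - ∂F_y/∂z = 0,
    (∇ × F)_y = ∂F_x/∂z - ∂F_z/∂x = 0,
    (∇ × F)_z = ∂F_y/∂x - ∂F_x/∂y = -56.

On z = 3, (curl F)_z = -56.

Convert to polar (x = r cos θ, y = r sin θ, dA = r dr dθ); the integrand becomes -56, so

    ∬_D (curl F)_z dA = ∫_0^{2π} ∫_0^{6} (-56) · r dr dθ.

Inner (r from 0 to 6): -1008.
Outer (θ from 0 to 2π): -2016π.

Therefore ∮_C F · dr = -2016π.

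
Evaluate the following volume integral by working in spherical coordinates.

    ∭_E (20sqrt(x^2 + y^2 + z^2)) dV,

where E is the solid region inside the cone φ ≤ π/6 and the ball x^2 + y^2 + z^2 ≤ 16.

In spherical coordinates, x = ρ sin(φ) cos(θ), y = ρ sin(φ) sin(θ), z = ρ cos(φ), and dV = ρ^2 sin(φ) dρ dφ dθ.

The integrand becomes 20ρ, so

    ∭_E (20sqrt(x^2 + y^2 + z^2)) dV = ∫_{0}^{2π} ∫_{0}^{π/6} ∫_{0}^{4} (20ρ) · ρ^2 sin(φ) dρ dφ dθ.

Inner (ρ): 1280sin(φ).
Middle (φ): 1280 - 640sqrt(3).
Outer (θ): 1280π (2 - sqrt(3)).

Therefore the triple integral equals 1280π (2 - sqrt(3)).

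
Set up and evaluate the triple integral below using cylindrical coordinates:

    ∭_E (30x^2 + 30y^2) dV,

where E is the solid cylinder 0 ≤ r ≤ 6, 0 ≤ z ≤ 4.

In cylindrical coordinates, x = r cos(θ), y = r sin(θ), z = z, and dV = r dr dθ dz.

The integrand becomes 30r^2, so

    ∭_E (30x^2 + 30y^2) dV = ∫_{0}^{2π} ∫_{0}^{6} ∫_{0}^{4} (30r^2) · r dz dr dθ.

Inner (z): 120r^3.
Middle (r from 0 to 6): 38880.
Outer (θ): 77760π.

Therefore the triple integral equals 77760π.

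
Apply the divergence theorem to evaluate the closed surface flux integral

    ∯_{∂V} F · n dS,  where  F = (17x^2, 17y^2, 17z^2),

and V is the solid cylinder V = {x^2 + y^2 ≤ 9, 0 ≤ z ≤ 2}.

By the divergence theorem,

    ∯_{∂V} F · n dS = ∭_V (∇ · F) dV.

Compute the divergence:
    ∇ · F = ∂F_x/∂x + ∂F_y/∂y + ∂F_z/∂z = 34x + 34y + 34z.

In cylindrical coordinates, x = r cos(θ), y = r sin(θ), z = z, dV = r dr dθ dz, with 0 ≤ r ≤ 3, 0 ≤ θ ≤ 2π, 0 ≤ z ≤ 2.

The integrand, after substitution and multiplying by the volume element, becomes (34sqrt(2)r sin(θ + π/4) + 34z) · r, so

    ∭_V (∇·F) dV = ∫_0^{2π} ∫_0^{3} ∫_0^{2} (34sqrt(2)r sin(θ + π/4) + 34z) · r dz dr dθ.

Inner (z from 0 to 2): 68r (sqrt(2)r sin(θ + π/4) + 1).
Middle (r from 0 to 3): 612sqrt(2)sin(θ + π/4) + 306.
Outer (θ from 0 to 2π): 612π.

Therefore ∯_{∂V} F · n dS = 612π.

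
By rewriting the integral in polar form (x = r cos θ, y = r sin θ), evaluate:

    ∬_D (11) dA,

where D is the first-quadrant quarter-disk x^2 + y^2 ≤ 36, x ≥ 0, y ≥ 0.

The region D is 0 ≤ r ≤ 6, 0 ≤ θ ≤ π/2 in polar coordinates, where x = r cos(θ), y = r sin(θ), and dA = r dr dθ.

Under the substitution, the integrand becomes 11, so

    ∬_D (11) dA = ∫_{0}^{π/2} ∫_{0}^{6} (11) · r dr dθ.

Inner integral (in r): ∫_{0}^{6} (11) · r dr = 198.

Outer integral (in θ): ∫_{0}^{π/2} (198) dθ = 99π.

Therefore ∬_D (11) dA = 99π.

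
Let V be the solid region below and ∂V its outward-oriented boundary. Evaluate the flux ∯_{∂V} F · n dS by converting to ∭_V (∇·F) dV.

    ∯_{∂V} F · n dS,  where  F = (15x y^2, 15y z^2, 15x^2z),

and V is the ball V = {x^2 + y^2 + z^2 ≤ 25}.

By the divergence theorem,

    ∯_{∂V} F · n dS = ∭_V (∇ · F) dV.

Compute the divergence:
    ∇ · F = ∂F_x/∂x + ∂F_y/∂y + ∂F_z/∂z = 15y^2 + 15z^2 + 15x^2 = 15x^2 + 15y^2 + 15z^2.

In spherical coordinates, x = ρ sin(φ) cos(θ), y = ρ sin(φ) sin(θ), z = ρ cos(φ), dV = ρ^2 sin(φ) dρ dφ dθ, with 0 ≤ ρ ≤ 5, 0 ≤ φ ≤ π, 0 ≤ θ ≤ 2π.

The integrand, after substitution and multiplying by the volume element, becomes (15ρ^2) · ρ^2 sin(φ), so

    ∭_V (∇·F) dV = ∫_0^{2π} ∫_0^{π} ∫_0^{5} (15ρ^2) · ρ^2 sin(φ) dρ dφ dθ.

Inner (ρ from 0 to 5): 9375sin(φ).
Middle (φ from 0 to π): 18750.
Outer (θ from 0 to 2π): 37500π.

Therefore ∯_{∂V} F · n dS = 37500π.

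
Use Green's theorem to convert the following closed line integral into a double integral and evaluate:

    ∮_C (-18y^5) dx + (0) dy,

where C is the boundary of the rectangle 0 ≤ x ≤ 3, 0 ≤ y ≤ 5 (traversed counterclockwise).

Green's theorem converts the closed line integral into a double integral over the enclosed region D:

    ∮_C P dx + Q dy = ∬_D (∂Q/∂x - ∂P/∂y) dA.

Here P = -18y^5, Q = 0, so

    ∂Q/∂x = 0,    ∂P/∂y = -90y^4,
    ∂Q/∂x - ∂P/∂y = 90y^4.

D is the region 0 ≤ x ≤ 3, 0 ≤ y ≤ 5. Evaluating the double integral:

    ∬_D (90y^4) dA = ∫_0^{3} ∫_0^{5} (90y^4) dy dx.

Inner (y from 0 to 5): 56250.
Outer (x from 0 to 3): 168750.

Therefore ∮_C P dx + Q dy = 168750.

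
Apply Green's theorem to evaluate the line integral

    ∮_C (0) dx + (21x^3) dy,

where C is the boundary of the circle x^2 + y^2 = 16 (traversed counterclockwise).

Green's theorem converts the closed line integral into a double integral over the enclosed region D:

    ∮_C P dx + Q dy = ∬_D (∂Q/∂x - ∂P/∂y) dA.

Here P = 0, Q = 21x^3, so

    ∂Q/∂x = 63x^2,    ∂P/∂y = 0,
    ∂Q/∂x - ∂P/∂y = 63x^2.

D is the region x^2 + y^2 ≤ 16. Evaluating the double integral:

In polar coordinates (x = r cos θ, y = r sin θ, dA = r dr dθ) the integrand becomes 63r^2cos(θ)^2, so

    ∬_D (63x^2) dA = ∫_0^{2π} ∫_0^{4} (63r^2cos(θ)^2) · r dr dθ.

Inner (r from 0 to 4): 4032cos(θ)^2.
Outer (θ from 0 to 2π): 4032π.

Therefore ∮_C P dx + Q dy = 4032π.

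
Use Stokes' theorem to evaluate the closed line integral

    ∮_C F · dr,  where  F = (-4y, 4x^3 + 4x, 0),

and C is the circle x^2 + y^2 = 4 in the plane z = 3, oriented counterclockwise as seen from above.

Let S be the flat disk x^2 + y^2 ≤ 4 in the plane z = 3, with upward unit normal n̂ = ẑ. By Stokes' theorem,

    ∮_C F · dr = ∬_S (∇ × F) · n̂ dS = ∬_D (curl F)_z dA,

where D is the disk x^2 + y^2 ≤ 4.

Compute the curl of F = (-4y, 4x^3 + 4x, 0):
    (∇ × F)_x = ∂F_z/∂y - ∂F_y/∂z = 0,
    (∇ × F)_y = ∂F_x/∂z - ∂F_z/∂x = 0,
    (∇ × F)_z = ∂F_y/∂x - ∂F_x/∂y = 12x^2 + 8.

On z = 3, (curl F)_z = 12x^2 + 8.

Convert to polar (x = r cos θ, y = r sin θ, dA = r dr dθ); the integrand becomes 12r^2cos(θ)^2 + 8, so

    ∬_D (curl F)_z dA = ∫_0^{2π} ∫_0^{2} (12r^2cos(θ)^2 + 8) · r dr dθ.

Inner (r from 0 to 2): 48cos(θ)^2 + 16.
Outer (θ from 0 to 2π): 80π.

Therefore ∮_C F · dr = 80π.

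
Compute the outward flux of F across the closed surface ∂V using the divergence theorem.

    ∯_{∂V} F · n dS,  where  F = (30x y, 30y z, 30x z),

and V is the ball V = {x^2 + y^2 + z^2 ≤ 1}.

By the divergence theorem,

    ∯_{∂V} F · n dS = ∭_V (∇ · F) dV.

Compute the divergence:
    ∇ · F = ∂F_x/∂x + ∂F_y/∂y + ∂F_z/∂z = 30y + 30z + 30x = 30x + 30y + 30z.

In spherical coordinates, x = ρ sin(φ) cos(θ), y = ρ sin(φ) sin(θ), z = ρ cos(φ), dV = ρ^2 sin(φ) dρ dφ dθ, with 0 ≤ ρ ≤ 1, 0 ≤ φ ≤ π, 0 ≤ θ ≤ 2π.

The integrand, after substitution and multiplying by the volume element, becomes (30ρ (sqrt(2)sin(φ)sin(θ + π/4) + cos(φ))) · ρ^2 sin(φ), so

    ∭_V (∇·F) dV = ∫_0^{2π} ∫_0^{π} ∫_0^{1} (30ρ (sqrt(2)sin(φ)sin(θ + π/4) + cos(φ))) · ρ^2 sin(φ) dρ dφ dθ.

Inner (ρ from 0 to 1): 15(sqrt(2)sin(φ)sin(θ + π/4) + cos(φ))sin(φ)/2.
Middle (φ from 0 to π): 15sqrt(2)π sin(θ + π/4)/4.
Outer (θ from 0 to 2π): 0.

Therefore ∯_{∂V} F · n dS = 0.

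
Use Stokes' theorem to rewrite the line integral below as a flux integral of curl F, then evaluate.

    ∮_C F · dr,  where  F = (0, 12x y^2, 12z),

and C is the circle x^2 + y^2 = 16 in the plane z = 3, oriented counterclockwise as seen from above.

Let S be the flat disk x^2 + y^2 ≤ 16 in the plane z = 3, with upward unit normal n̂ = ẑ. By Stokes' theorem,

    ∮_C F · dr = ∬_S (∇ × F) · n̂ dS = ∬_D (curl F)_z dA,

where D is the disk x^2 + y^2 ≤ 16.

Compute the curl of F = (0, 12x y^2, 12z):
    (∇ × F)_x = ∂F_z/∂y - ∂F_y/∂z = 0,
    (∇ × F)_y = ∂F_x/∂z - ∂F_z/∂x = 0,
    (∇ × F)_z = ∂F_y/∂x - ∂F_x/∂y = 12y^2.

On z = 3, (curl F)_z = 12y^2.

Convert to polar (x = r cos θ, y = r sin θ, dA = r dr dθ); the integrand becomes 12r^2sin(θ)^2, so

    ∬_D (curl F)_z dA = ∫_0^{2π} ∫_0^{4} (12r^2sin(θ)^2) · r dr dθ.

Inner (r from 0 to 4): 768sin(θ)^2.
Outer (θ from 0 to 2π): 768π.

Therefore ∮_C F · dr = 768π.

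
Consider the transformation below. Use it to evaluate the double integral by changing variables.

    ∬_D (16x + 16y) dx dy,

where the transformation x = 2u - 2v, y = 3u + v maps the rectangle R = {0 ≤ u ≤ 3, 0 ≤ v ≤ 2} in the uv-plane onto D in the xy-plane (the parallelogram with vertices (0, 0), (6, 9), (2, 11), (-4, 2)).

Compute the Jacobian determinant of (x, y) with respect to (u, v):

    ∂(x,y)/∂(u,v) = | 2  -2 | = (2)(1) - (-2)(3) = 8.
                   | 3  1 |

Its absolute value is |J| = 8 (the area scaling factor).

Substituting x = 2u - 2v, y = 3u + v into the integrand,

    16x + 16y → 80u - 16v,

so the integral becomes

    ∬_R (80u - 16v) · |J| du dv = ∫_0^3 ∫_0^2 (640u - 128v) dv du.

Inner (v): 1280u - 256.
Outer (u): 4992.

Therefore ∬_D (16x + 16y) dx dy = 4992.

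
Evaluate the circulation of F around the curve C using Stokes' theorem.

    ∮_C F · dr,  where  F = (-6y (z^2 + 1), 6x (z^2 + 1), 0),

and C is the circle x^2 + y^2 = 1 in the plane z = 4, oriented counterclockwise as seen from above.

Let S be the flat disk x^2 + y^2 ≤ 1 in the plane z = 4, with upward unit normal n̂ = ẑ. By Stokes' theorem,

    ∮_C F · dr = ∬_S (∇ × F) · n̂ dS = ∬_D (curl F)_z dA,

where D is the disk x^2 + y^2 ≤ 1.

Compute the curl of F = (-6y (z^2 + 1), 6x (z^2 + 1), 0):
    (∇ × F)_x = ∂F_z/∂y - ∂F_y/∂z = -12x z,
    (∇ × F)_y = ∂F_x/∂z - ∂F_z/∂x = -12y z,
    (∇ × F)_z = ∂F_y/∂x - ∂F_x/∂y = 12z^2 + 12.

On z = 4, (curl F)_z = 204.

Convert to polar (x = r cos θ, y = r sin θ, dA = r dr dθ); the integrand becomes 204, so

    ∬_D (curl F)_z dA = ∫_0^{2π} ∫_0^{1} (204) · r dr dθ.

Inner (r from 0 to 1): 102.
Outer (θ from 0 to 2π): 204π.

Therefore ∮_C F · dr = 204π.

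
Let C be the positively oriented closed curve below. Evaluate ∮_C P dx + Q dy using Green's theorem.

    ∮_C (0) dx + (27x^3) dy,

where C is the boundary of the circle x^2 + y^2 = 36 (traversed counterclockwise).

Green's theorem converts the closed line integral into a double integral over the enclosed region D:

    ∮_C P dx + Q dy = ∬_D (∂Q/∂x - ∂P/∂y) dA.

Here P = 0, Q = 27x^3, so

    ∂Q/∂x = 81x^2,    ∂P/∂y = 0,
    ∂Q/∂x - ∂P/∂y = 81x^2.

D is the region x^2 + y^2 ≤ 36. Evaluating the double integral:

In polar coordinates (x = r cos θ, y = r sin θ, dA = r dr dθ) the integrand becomes 81r^2cos(θ)^2, so

    ∬_D (81x^2) dA = ∫_0^{2π} ∫_0^{6} (81r^2cos(θ)^2) · r dr dθ.

Inner (r from 0 to 6): 26244cos(θ)^2.
Outer (θ from 0 to 2π): 26244π.

Therefore ∮_C P dx + Q dy = 26244π.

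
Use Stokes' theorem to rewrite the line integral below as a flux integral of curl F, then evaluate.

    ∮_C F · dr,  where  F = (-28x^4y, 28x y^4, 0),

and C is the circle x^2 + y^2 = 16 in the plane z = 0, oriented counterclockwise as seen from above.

Let S be the flat disk x^2 + y^2 ≤ 16 in the plane z = 0, with upward unit normal n̂ = ẑ. By Stokes' theorem,

    ∮_C F · dr = ∬_S (∇ × F) · n̂ dS = ∬_D (curl F)_z dA,

where D is the disk x^2 + y^2 ≤ 16.

Compute the curl of F = (-28x^4y, 28x y^4, 0):
    (∇ × F)_x = ∂F_z/∂y - ∂F_y/∂z = 0,
    (∇ × F)_y = ∂F_x/∂z - ∂F_z/∂x = 0,
    (∇ × F)_z = ∂F_y/∂x - ∂F_x/∂y = 28x^4 + 28y^4.

On z = 0, (curl F)_z = 28x^4 + 28y^4.

Convert to polar (x = r cos θ, y = r sin θ, dA = r dr dθ); the integrand becomes 28r^4(sin(θ)^4 + cos(θ)^4), so

    ∬_D (curl F)_z dA = ∫_0^{2π} ∫_0^{4} (28r^4(sin(θ)^4 + cos(θ)^4)) · r dr dθ.

Inner (r from 0 to 4): 57344sin(θ)^4/3 + 57344cos(θ)^4/3.
Outer (θ from 0 to 2π): 28672π.

Therefore ∮_C F · dr = 28672π.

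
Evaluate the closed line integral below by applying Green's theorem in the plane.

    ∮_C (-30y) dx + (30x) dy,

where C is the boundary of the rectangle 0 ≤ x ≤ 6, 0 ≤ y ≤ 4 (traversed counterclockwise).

Green's theorem converts the closed line integral into a double integral over the enclosed region D:

    ∮_C P dx + Q dy = ∬_D (∂Q/∂x - ∂P/∂y) dA.

Here P = -30y, Q = 30x, so

    ∂Q/∂x = 30,    ∂P/∂y = -30,
    ∂Q/∂x - ∂P/∂y = 60.

D is the region 0 ≤ x ≤ 6, 0 ≤ y ≤ 4. Evaluating the double integral:

    ∬_D (60) dA = ∫_0^{6} ∫_0^{4} (60) dy dx.

Inner (y from 0 to 4): 240.
Outer (x from 0 to 6): 1440.

Therefore ∮_C P dx + Q dy = 1440.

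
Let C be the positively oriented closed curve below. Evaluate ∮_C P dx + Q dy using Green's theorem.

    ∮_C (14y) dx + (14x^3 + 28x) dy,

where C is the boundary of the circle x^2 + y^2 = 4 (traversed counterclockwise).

Green's theorem converts the closed line integral into a double integral over the enclosed region D:

    ∮_C P dx + Q dy = ∬_D (∂Q/∂x - ∂P/∂y) dA.

Here P = 14y, Q = 14x^3 + 28x, so

    ∂Q/∂x = 42x^2 + 28,    ∂P/∂y = 14,
    ∂Q/∂x - ∂P/∂y = 42x^2 + 14.

D is the region x^2 + y^2 ≤ 4. Evaluating the double integral:

In polar coordinates (x = r cos θ, y = r sin θ, dA = r dr dθ) the integrand becomes 42r^2cos(θ)^2 + 14, so

    ∬_D (42x^2 + 14) dA = ∫_0^{2π} ∫_0^{2} (42r^2cos(θ)^2 + 14) · r dr dθ.

Inner (r from 0 to 2): 168cos(θ)^2 + 28.
Outer (θ from 0 to 2π): 224π.

Therefore ∮_C P dx + Q dy = 224π.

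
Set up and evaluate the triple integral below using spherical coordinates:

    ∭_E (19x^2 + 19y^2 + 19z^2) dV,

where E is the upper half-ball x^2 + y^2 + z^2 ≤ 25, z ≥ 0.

In spherical coordinates, x = ρ sin(φ) cos(θ), y = ρ sin(φ) sin(θ), z = ρ cos(φ), and dV = ρ^2 sin(φ) dρ dφ dθ.

The integrand becomes 19ρ^2, so

    ∭_E (19x^2 + 19y^2 + 19z^2) dV = ∫_{0}^{2π} ∫_{0}^{π/2} ∫_{0}^{5} (19ρ^2) · ρ^2 sin(φ) dρ dφ dθ.

Inner (ρ): 11875sin(φ).
Middle (φ): 11875.
Outer (θ): 23750π.

Therefore the triple integral equals 23750π.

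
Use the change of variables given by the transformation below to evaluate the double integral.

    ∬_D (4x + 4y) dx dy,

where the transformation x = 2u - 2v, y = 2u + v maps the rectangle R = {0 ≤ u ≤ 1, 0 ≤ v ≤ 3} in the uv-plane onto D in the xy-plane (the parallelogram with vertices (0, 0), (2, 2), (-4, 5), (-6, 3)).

Compute the Jacobian determinant of (x, y) with respect to (u, v):

    ∂(x,y)/∂(u,v) = | 2  -2 | = (2)(1) - (-2)(2) = 6.
                   | 2  1 |

Its absolute value is |J| = 6 (the area scaling factor).

Substituting x = 2u - 2v, y = 2u + v into the integrand,

    4x + 4y → 16u - 4v,

so the integral becomes

    ∬_R (16u - 4v) · |J| du dv = ∫_0^1 ∫_0^3 (96u - 24v) dv du.

Inner (v): 288u - 108.
Outer (u): 36.

Therefore ∬_D (4x + 4y) dx dy = 36.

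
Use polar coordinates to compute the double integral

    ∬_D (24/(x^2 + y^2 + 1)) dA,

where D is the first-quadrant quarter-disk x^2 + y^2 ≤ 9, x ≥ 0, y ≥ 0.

The region D is 0 ≤ r ≤ 3, 0 ≤ θ ≤ π/2 in polar coordinates, where x = r cos(θ), y = r sin(θ), and dA = r dr dθ.

Under the substitution, the integrand becomes 24/(r^2 + 1), so

    ∬_D (24/(x^2 + y^2 + 1)) dA = ∫_{0}^{π/2} ∫_{0}^{3} (24/(r^2 + 1)) · r dr dθ.

Inner integral (in r): ∫_{0}^{3} (24/(r^2 + 1)) · r dr = log(1000000000000).

Outer integral (in θ): ∫_{0}^{π/2} (log(1000000000000)) dθ = 6π log(10).

Therefore ∬_D (24/(x^2 + y^2 + 1)) dA = 6π log(10).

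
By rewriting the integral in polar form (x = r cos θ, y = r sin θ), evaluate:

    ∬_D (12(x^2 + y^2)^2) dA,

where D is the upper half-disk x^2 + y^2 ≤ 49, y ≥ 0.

The region D is 0 ≤ r ≤ 7, 0 ≤ θ ≤ π in polar coordinates, where x = r cos(θ), y = r sin(θ), and dA = r dr dθ.

Under the substitution, the integrand becomes 12r^4, so

    ∬_D (12(x^2 + y^2)^2) dA = ∫_{0}^{π} ∫_{0}^{7} (12r^4) · r dr dθ.

Inner integral (in r): ∫_{0}^{7} (12r^4) · r dr = 235298.

Outer integral (in θ): ∫_{0}^{π} (235298) dθ = 235298π.

Therefore ∬_D (12(x^2 + y^2)^2) dA = 235298π.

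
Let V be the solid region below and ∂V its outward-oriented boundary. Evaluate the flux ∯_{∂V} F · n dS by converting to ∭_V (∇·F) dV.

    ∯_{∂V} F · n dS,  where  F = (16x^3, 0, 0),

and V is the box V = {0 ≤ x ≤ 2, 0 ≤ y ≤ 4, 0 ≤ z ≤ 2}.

By the divergence theorem,

    ∯_{∂V} F · n dS = ∭_V (∇ · F) dV.

Compute the divergence:
    ∇ · F = ∂F_x/∂x + ∂F_y/∂y + ∂F_z/∂z = 48x^2 + 0 + 0 = 48x^2.

V is a rectangular box, so dV = dx dy dz with 0 ≤ x ≤ 2, 0 ≤ y ≤ 4, 0 ≤ z ≤ 2.

Integrate (48x^2) over V as an iterated integral:

    ∭_V (∇·F) dV = ∫_0^{2} ∫_0^{4} ∫_0^{2} (48x^2) dz dy dx.

Inner (z from 0 to 2): 96x^2.
Middle (y from 0 to 4): 384x^2.
Outer (x from 0 to 2): 1024.

Therefore ∯_{∂V} F · n dS = 1024.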